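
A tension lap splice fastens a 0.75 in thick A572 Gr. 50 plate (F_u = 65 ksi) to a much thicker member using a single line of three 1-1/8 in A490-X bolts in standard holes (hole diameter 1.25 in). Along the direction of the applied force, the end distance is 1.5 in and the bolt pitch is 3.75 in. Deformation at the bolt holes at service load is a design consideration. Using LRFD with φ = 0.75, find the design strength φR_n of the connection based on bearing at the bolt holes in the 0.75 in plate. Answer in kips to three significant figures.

236 kips

Per bolt r_n = 1.2 l_c t F_u ≤ 2.4 d t F_u; upper limit = 2.4 × 1.125 × 0.75 × 65 = 131.6 kips.
Edge bolt: l_c = 1.5 − 1.25/2 = 0.875 in → 1.2 × 0.875 × 0.75 × 65 = 51.19 → r_n = 51.19 kips.
Interior bolts: l_c = 3.75 − 1.25 = 2.5 in → 1.2 × 2.5 × 0.75 × 65 = 146.2 → r_n = 131.6 kips.
R_n = 1 × 51.19 + 2 × 131.6 = 314.4 kips.
Design strength φR_n = 0.75 × 314.4 = 236 kips.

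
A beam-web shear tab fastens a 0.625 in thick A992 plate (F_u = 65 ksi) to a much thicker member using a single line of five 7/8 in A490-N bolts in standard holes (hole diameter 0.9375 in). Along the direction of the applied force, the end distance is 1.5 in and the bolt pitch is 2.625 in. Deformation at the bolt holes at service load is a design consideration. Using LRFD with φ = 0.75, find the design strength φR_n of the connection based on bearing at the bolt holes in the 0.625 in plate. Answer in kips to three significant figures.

285 kips

Per bolt r_n = 1.2 l_c t F_u ≤ 2.4 d t F_u; upper limit = 2.4 × 0.875 × 0.625 × 65 = 85.31 kips.
Edge bolt: l_c = 1.5 − 0.9375/2 = 1.031 in → 1.2 × 1.031 × 0.625 × 65 = 50.27 → r_n = 50.27 kips.
Interior bolts: l_c = 2.625 − 0.9375 = 1.688 in → 1.2 × 1.688 × 0.625 × 65 = 82.27 → r_n = 82.27 kips.
R_n = 1 × 50.27 + 4 × 82.27 = 379.3 kips.
Design strength φR_n = 0.75 × 379.3 = 285 kips.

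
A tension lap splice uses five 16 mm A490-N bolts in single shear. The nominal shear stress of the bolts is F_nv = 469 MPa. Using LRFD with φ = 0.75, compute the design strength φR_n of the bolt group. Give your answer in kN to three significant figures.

354 kN

A_b = π × 16² / 4 = 201.1 mm².
R_n = F_nv · A_b · n · n_s = 469 × 201.1 × 5 × 1 / 1000 = 471.5 kN.
Design strength φR_n = 0.75 × 471.5 = 354 kN.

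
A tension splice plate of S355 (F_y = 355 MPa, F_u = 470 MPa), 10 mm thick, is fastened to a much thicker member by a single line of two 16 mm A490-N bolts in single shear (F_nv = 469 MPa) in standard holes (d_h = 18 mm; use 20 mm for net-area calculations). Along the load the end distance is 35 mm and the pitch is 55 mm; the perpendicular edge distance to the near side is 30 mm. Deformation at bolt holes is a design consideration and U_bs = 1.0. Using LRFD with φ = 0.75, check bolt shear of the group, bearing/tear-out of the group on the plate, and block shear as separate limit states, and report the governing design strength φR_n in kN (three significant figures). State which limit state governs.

141 kN (bolt shear governs)

Bolt shear: A_b = π·16²/4 = 201.1 mm²; R_n = 469 × 201.1 × 2 × 1 / 1000 = 188.6 kN → 0.75 × 188.6 = 141 kN.
Bearing: edge l_c = 26, r_n = 146.6 kN; interior l_c = 37, r_n = 180.5 kN; R_n = 146.6 + 1·180.5 = 327.1 kN → 245 kN.
Block shear: A_gv = 900, A_nv = 600, A_nt = 200 mm²; R_n = min(0.6F_uA_nv, 0.6F_yA_gv) + U_bs·F_u·A_nt = 263.2 kN → 197 kN.
Bolt shear governs: 141 kN.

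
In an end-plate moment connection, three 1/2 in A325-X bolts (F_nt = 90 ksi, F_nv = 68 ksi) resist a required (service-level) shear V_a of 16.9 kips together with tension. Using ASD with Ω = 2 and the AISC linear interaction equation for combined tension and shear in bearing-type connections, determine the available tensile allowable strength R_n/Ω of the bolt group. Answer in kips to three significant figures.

12.1 kips

A_b = π·0.5²/4 = 0.1963 in²; f_rv = 16.9 / (3 × 0.1963) = 28.69 ksi.
F'_nt = 1.3 F_nt − (Ω F_nt / F_nv) f_rv = 1.3·90 − (2·90/68)·28.69 = 41.06 ksi, capped at F_nt → F'_nt = 41.06 ksi.
R_n = F'_nt · A_b · n = 41.06 × 0.1963 × 3 = 24.18 kips.
Allowable strength R_n/Ω = 24.18 / 2 = 12.1 kips.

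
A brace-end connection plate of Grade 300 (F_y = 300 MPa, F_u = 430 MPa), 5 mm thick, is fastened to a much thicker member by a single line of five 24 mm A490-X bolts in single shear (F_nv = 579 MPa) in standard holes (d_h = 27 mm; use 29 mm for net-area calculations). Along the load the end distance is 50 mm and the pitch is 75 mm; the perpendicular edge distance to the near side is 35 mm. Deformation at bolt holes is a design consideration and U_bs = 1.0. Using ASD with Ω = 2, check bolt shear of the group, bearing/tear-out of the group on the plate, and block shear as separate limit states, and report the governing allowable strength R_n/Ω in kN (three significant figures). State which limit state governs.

Bolt shear: A_b = π·24²/4 = 452.4 mm²; R_n = 579 × 452.4 × 5 × 1 / 1000 = 1310 kN → 1310 / 2 = 655 kN.
Bearing: edge l_c = 36.5, r_n = 94.17 kN; interior l_c = 48, r_n = 123.8 kN; R_n = 94.17 + 4·123.8 = 589.5 kN → 295 kN.
Block shear: A_gv = 1750, A_nv = 1098, A_nt = 102.5 mm²; R_n = min(0.6F_uA_nv, 0.6F_yA_gv) + U_bs·F_u·A_nt = 327.2 kN → 164 kN.
Block shear governs: 164 kN.

164 kN (block shear governs)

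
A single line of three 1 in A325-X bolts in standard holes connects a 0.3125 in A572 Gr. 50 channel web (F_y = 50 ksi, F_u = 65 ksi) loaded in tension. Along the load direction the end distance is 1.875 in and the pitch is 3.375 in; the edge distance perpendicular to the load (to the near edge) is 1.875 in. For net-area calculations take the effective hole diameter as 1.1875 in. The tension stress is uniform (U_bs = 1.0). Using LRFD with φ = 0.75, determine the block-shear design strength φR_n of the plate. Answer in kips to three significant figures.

Shear plane L_v = 1.875 + 2·3.375 = 8.625 in; A_gv = 8.625 × 0.3125 = 2.695 in².
A_nv = (8.625 − 2.5·1.1875) × 0.3125 = 1.768 in².
A_nt = (1.875 − 0.5·1.1875) × 0.3125 = 0.4004 in².
0.6 F_u A_nv = 68.94 kips; 0.6 F_y A_gv = 80.86 kips → shear rupture governs the shear term.
R_n = 68.94 + 1.0 × 65 × 0.4004 = 94.96 kips.
Design strength φR_n = 0.75 × 94.96 = 71.2 kips.

71.2 kips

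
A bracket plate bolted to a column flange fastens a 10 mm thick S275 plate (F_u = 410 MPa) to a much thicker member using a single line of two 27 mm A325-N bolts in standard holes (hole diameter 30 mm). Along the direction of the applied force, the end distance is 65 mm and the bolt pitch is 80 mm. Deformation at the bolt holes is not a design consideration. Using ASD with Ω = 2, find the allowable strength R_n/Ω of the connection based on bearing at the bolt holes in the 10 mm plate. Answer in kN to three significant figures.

Per bolt r_n = 1.5 l_c t F_u ≤ 3.0 d t F_u; upper limit = 3.0 × 27 × 10 × 410 / 1000 = 332.1 kN.
Edge bolt: l_c = 65 − 30/2 = 50 mm → 1.5 × 50 × 10 × 410 / 1000 = 307.5 → r_n = 307.5 kN.
Interior bolts: l_c = 80 − 30 = 50 mm → 1.5 × 50 × 10 × 410 / 1000 = 307.5 → r_n = 307.5 kN.
R_n = 1 × 307.5 + 1 × 307.5 = 615 kN.
Allowable strength R_n/Ω = 615 / 2 = 308 kN.

308 kN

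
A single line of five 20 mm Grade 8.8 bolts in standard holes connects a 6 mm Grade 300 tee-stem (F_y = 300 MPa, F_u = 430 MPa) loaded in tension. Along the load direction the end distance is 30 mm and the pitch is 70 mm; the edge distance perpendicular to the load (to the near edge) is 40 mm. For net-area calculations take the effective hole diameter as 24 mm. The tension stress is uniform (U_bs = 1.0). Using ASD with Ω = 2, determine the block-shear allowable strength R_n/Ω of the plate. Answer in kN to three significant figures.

Shear plane L_v = 30 + 4·70 = 310 mm; A_gv = 310 × 6 = 1860 mm².
A_nv = (310 − 4.5·24) × 6 = 1212 mm².
A_nt = (40 − 0.5·24) × 6 = 168 mm².
0.6 F_u A_nv = 312.7 kN; 0.6 F_y A_gv = 334.8 kN → shear rupture governs the shear term.
R_n = 312.7 + 1.0 × 430 × 168 / 1000 = 384.9 kN.
Allowable strength R_n/Ω = 384.9 / 2 = 192 kN.

192 kN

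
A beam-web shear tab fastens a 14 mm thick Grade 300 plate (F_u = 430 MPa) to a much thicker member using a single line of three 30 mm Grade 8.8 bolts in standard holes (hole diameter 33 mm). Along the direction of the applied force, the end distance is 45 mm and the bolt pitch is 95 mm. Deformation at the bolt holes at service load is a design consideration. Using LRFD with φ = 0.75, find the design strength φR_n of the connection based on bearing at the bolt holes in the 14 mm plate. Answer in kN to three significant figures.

805 kN

Per bolt r_n = 1.2 l_c t F_u ≤ 2.4 d t F_u; upper limit = 2.4 × 30 × 14 × 430 / 1000 = 433.4 kN.
Edge bolt: l_c = 45 − 33/2 = 28.5 mm → 1.2 × 28.5 × 14 × 430 / 1000 = 205.9 → r_n = 205.9 kN.
Interior bolts: l_c = 95 − 33 = 62 mm → 1.2 × 62 × 14 × 430 / 1000 = 447.9 → r_n = 433.4 kN.
R_n = 1 × 205.9 + 2 × 433.4 = 1073 kN.
Design strength φR_n = 0.75 × 1073 = 805 kN.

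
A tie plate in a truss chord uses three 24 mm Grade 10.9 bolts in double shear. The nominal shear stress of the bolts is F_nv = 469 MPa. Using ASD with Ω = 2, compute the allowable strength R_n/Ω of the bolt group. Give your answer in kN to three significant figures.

A_b = π × 24² / 4 = 452.4 mm².
R_n = F_nv · A_b · n · n_s = 469 × 452.4 × 3 × 2 / 1000 = 1273 kN.
Allowable strength R_n/Ω = 1273 / 2 = 637 kN.

637 kN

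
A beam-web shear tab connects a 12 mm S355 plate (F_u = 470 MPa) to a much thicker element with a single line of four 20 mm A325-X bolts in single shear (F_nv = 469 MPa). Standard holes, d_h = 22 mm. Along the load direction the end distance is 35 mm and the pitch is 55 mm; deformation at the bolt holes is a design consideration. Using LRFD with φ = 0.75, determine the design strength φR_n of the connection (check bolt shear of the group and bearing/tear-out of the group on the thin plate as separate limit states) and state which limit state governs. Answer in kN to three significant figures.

Bolt shear: A_b = π·20²/4 = 314.2 mm²; R_n = 469 × 314.2 × 4 × 1 / 1000 = 589.4 kN → 0.75 × 589.4 = 442 kN.
Bearing (1.2 l_c t F_u ≤ 2.4 d t F_u): upper limit = 2.4·20·12·470 / 1000 = 270.7 kN.
  Edge l_c = 35 − 22/2 = 24 → r_n = 162.4 kN; interior l_c = 55 − 22 = 33 → r_n = 223.3 kN.
  R_n,bearing = 1·162.4 + 3·223.3 = 832.5 kN → 0.75 × 832.5 = 624 kN.
Bolt shear governs: 442 kN.

442 kN (bolt shear governs)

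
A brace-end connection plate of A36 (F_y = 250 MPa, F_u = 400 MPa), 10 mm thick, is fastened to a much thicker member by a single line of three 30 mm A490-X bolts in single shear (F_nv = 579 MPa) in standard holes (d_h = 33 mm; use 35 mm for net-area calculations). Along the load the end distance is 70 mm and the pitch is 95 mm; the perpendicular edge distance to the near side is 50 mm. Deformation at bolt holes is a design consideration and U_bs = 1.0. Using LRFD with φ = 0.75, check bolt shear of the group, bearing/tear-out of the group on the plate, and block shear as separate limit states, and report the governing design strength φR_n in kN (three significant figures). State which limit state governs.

Bolt shear: A_b = π·30²/4 = 706.9 mm²; R_n = 579 × 706.9 × 3 × 1 / 1000 = 1228 kN → 0.75 × 1228 = 921 kN.
Bearing: edge l_c = 53.5, r_n = 256.8 kN; interior l_c = 62, r_n = 288 kN; R_n = 256.8 + 2·288 = 832.8 kN → 625 kN.
Block shear: A_gv = 2600, A_nv = 1725, A_nt = 325 mm²; R_n = min(0.6F_uA_nv, 0.6F_yA_gv) + U_bs·F_u·A_nt = 520 kN → 390 kN.
Block shear governs: 390 kN.

390 kN (block shear governs)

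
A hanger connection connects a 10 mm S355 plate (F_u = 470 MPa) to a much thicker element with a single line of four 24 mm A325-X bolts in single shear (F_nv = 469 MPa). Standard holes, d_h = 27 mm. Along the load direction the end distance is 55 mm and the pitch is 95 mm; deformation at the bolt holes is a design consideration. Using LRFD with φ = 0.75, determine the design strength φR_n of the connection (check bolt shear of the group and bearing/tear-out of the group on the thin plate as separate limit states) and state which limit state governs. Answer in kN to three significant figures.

637 kN (bolt shear governs)

Bolt shear: A_b = π·24²/4 = 452.4 mm²; R_n = 469 × 452.4 × 4 × 1 / 1000 = 848.7 kN → 0.75 × 848.7 = 637 kN.
Bearing (1.2 l_c t F_u ≤ 2.4 d t F_u): upper limit = 2.4·24·10·470 / 1000 = 270.7 kN.
  Edge l_c = 55 − 27/2 = 41.5 → r_n = 234.1 kN; interior l_c = 95 − 27 = 68 → r_n = 270.7 kN.
  R_n,bearing = 1·234.1 + 3·270.7 = 1046 kN → 0.75 × 1046 = 785 kN.
Bolt shear governs: 637 kN.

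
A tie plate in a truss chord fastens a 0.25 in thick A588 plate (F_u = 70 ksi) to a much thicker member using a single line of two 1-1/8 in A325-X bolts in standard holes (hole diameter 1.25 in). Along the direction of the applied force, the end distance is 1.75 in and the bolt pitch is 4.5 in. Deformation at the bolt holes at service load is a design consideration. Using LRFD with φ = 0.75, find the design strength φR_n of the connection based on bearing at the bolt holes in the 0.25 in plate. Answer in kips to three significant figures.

53.2 kips

Per bolt r_n = 1.2 l_c t F_u ≤ 2.4 d t F_u; upper limit = 2.4 × 1.125 × 0.25 × 70 = 47.25 kips.
Edge bolt: l_c = 1.75 − 1.25/2 = 1.125 in → 1.2 × 1.125 × 0.25 × 70 = 23.62 → r_n = 23.62 kips.
Interior bolts: l_c = 4.5 − 1.25 = 3.25 in → 1.2 × 3.25 × 0.25 × 70 = 68.25 → r_n = 47.25 kips.
R_n = 1 × 23.62 + 1 × 47.25 = 70.87 kips.
Design strength φR_n = 0.75 × 70.87 = 53.2 kips.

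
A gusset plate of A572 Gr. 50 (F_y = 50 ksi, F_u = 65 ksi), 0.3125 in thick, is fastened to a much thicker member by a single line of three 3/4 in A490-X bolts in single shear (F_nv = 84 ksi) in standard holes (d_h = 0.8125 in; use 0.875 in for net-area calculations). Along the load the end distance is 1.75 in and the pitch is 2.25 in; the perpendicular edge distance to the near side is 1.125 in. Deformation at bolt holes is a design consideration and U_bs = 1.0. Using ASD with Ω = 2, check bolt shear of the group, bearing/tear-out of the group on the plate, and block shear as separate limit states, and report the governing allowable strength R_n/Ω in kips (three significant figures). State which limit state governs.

31.7 kips (block shear governs)

Bolt shear: A_b = π·0.75²/4 = 0.4418 in²; R_n = 84 × 0.4418 × 3 × 1 = 111.3 kips → 111.3 / 2 = 55.7 kips.
Bearing: edge l_c = 1.344, r_n = 32.75 kips; interior l_c = 1.438, r_n = 35.04 kips; R_n = 32.75 + 2·35.04 = 102.8 kips → 51.4 kips.
Block shear: A_gv = 1.953, A_nv = 1.27, A_nt = 0.2148 in²; R_n = min(0.6F_uA_nv, 0.6F_yA_gv) + U_bs·F_u·A_nt = 63.48 kips → 31.7 kips.
Block shear governs: 31.7 kips.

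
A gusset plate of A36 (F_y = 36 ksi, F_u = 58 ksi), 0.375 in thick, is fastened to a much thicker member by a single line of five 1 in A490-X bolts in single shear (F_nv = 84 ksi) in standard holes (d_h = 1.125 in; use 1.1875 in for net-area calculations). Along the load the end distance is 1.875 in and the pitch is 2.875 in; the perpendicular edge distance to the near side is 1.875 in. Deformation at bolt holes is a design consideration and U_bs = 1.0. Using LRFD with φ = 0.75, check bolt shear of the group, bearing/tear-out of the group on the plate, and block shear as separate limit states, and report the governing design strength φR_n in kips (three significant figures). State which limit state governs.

Bolt shear: A_b = π·1²/4 = 0.7854 in²; R_n = 84 × 0.7854 × 5 × 1 = 329.9 kips → 0.75 × 329.9 = 247 kips.
Bearing: edge l_c = 1.312, r_n = 34.26 kips; interior l_c = 1.75, r_n = 45.68 kips; R_n = 34.26 + 4·45.68 = 217 kips → 163 kips.
Block shear: A_gv = 5.016, A_nv = 3.012, A_nt = 0.4805 in²; R_n = min(0.6F_uA_nv, 0.6F_yA_gv) + U_bs·F_u·A_nt = 132.7 kips → 99.5 kips.
Block shear governs: 99.5 kips.

99.5 kips (block shear governs)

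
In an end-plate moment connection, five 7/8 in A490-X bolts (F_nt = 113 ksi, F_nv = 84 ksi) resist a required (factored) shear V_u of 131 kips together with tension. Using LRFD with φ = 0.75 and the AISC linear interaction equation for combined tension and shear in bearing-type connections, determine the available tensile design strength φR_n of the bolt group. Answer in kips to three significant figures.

155 kips

A_b = π·0.875²/4 = 0.6013 in²; f_rv = 131 / (5 × 0.6013) = 43.57 ksi.
F'_nt = 1.3 F_nt − (F_nt / φF_nv) f_rv = 1.3·113 − (113/(0.75·84))·43.57 = 68.75 ksi, capped at F_nt → F'_nt = 68.75 ksi.
R_n = F'_nt · A_b · n = 68.75 × 0.6013 × 5 = 206.7 kips.
Design strength φR_n = 0.75 × 206.7 = 155 kips.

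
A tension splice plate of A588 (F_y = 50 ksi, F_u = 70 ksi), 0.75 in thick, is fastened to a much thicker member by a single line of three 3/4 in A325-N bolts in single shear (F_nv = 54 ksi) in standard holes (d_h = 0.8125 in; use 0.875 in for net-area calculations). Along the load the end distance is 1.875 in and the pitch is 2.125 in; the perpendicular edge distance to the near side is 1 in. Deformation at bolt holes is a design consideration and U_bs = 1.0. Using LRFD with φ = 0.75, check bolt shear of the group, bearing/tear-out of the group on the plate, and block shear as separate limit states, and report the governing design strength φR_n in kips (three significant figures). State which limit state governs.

53.7 kips (bolt shear governs)

Bolt shear: A_b = π·0.75²/4 = 0.4418 in²; R_n = 54 × 0.4418 × 3 × 1 = 71.57 kips → 0.75 × 71.57 = 53.7 kips.
Bearing: edge l_c = 1.469, r_n = 92.53 kips; interior l_c = 1.312, r_n = 82.69 kips; R_n = 92.53 + 2·82.69 = 257.9 kips → 193 kips.
Block shear: A_gv = 4.594, A_nv = 2.953, A_nt = 0.4219 in²; R_n = min(0.6F_uA_nv, 0.6F_yA_gv) + U_bs·F_u·A_nt = 153.6 kips → 115 kips.
Bolt shear governs: 53.7 kips.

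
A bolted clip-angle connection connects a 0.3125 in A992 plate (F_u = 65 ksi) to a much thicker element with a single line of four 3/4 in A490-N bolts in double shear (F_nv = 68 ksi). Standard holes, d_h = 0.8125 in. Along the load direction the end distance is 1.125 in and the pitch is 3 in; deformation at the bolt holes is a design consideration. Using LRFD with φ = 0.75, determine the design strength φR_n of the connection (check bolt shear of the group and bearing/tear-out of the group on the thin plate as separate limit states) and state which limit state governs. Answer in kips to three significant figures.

Bolt shear: A_b = π·0.75²/4 = 0.4418 in²; R_n = 68 × 0.4418 × 4 × 2 = 240.3 kips → 0.75 × 240.3 = 180 kips.
Bearing (1.2 l_c t F_u ≤ 2.4 d t F_u): upper limit = 2.4·0.75·0.3125·65 = 36.56 kips.
  Edge l_c = 1.125 − 0.8125/2 = 0.7188 → r_n = 17.52 kips; interior l_c = 3 − 0.8125 = 2.188 → r_n = 36.56 kips.
  R_n,bearing = 1·17.52 + 3·36.56 = 127.2 kips → 0.75 × 127.2 = 95.4 kips.
Bearing governs: 95.4 kips.

95.4 kips (bearing governs)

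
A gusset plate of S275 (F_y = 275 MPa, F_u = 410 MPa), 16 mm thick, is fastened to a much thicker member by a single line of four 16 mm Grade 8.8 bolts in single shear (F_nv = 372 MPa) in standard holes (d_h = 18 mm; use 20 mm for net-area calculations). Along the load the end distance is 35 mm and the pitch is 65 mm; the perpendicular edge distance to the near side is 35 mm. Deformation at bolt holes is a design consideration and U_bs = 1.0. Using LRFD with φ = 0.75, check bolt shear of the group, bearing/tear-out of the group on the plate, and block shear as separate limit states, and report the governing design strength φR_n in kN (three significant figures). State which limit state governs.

Bolt shear: A_b = π·16²/4 = 201.1 mm²; R_n = 372 × 201.1 × 4 × 1 / 1000 = 299.2 kN → 0.75 × 299.2 = 224 kN.
Bearing: edge l_c = 26, r_n = 204.7 kN; interior l_c = 47, r_n = 251.9 kN; R_n = 204.7 + 3·251.9 = 960.4 kN → 720 kN.
Block shear: A_gv = 3680, A_nv = 2560, A_nt = 400 mm²; R_n = min(0.6F_uA_nv, 0.6F_yA_gv) + U_bs·F_u·A_nt = 771.2 kN → 578 kN.
Bolt shear governs: 224 kN.

224 kN (bolt shear governs)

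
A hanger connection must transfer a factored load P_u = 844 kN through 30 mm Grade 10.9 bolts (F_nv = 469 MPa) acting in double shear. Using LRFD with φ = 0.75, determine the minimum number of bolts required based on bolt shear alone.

A_b = π·30²/4 = 706.9 mm².
Per-bolt design strength φR_n = 0.75 × 469 × 706.9 × 2 / 1000 = 497.3 kN.
n ≥ 844 / 497.3 = 1.697 → use 2 bolts.

2 bolts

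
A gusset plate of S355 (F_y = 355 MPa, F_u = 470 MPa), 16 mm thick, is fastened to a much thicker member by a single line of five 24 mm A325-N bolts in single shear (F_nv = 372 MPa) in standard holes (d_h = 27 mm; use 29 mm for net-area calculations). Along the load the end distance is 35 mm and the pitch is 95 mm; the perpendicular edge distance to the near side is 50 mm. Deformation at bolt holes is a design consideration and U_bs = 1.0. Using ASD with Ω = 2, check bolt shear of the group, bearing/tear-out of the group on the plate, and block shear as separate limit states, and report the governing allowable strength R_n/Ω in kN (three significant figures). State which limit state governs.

421 kN (bolt shear governs)

Bolt shear: A_b = π·24²/4 = 452.4 mm²; R_n = 372 × 452.4 × 5 × 1 / 1000 = 841.4 kN → 841.4 / 2 = 421 kN.
Bearing: edge l_c = 21.5, r_n = 194 kN; interior l_c = 68, r_n = 433.2 kN; R_n = 194 + 4·433.2 = 1927 kN → 963 kN.
Block shear: A_gv = 6640, A_nv = 4552, A_nt = 568 mm²; R_n = min(0.6F_uA_nv, 0.6F_yA_gv) + U_bs·F_u·A_nt = 1551 kN → 775 kN.
Bolt shear governs: 421 kN.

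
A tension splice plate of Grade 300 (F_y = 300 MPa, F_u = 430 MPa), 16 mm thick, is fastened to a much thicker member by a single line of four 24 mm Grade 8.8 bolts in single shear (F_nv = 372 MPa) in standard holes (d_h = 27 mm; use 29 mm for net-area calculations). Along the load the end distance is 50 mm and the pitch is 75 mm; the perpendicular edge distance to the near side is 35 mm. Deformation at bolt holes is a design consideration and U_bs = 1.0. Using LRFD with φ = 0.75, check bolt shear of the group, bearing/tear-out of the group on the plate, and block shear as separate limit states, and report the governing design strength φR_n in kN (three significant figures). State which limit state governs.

Bolt shear: A_b = π·24²/4 = 452.4 mm²; R_n = 372 × 452.4 × 4 × 1 / 1000 = 673.2 kN → 0.75 × 673.2 = 505 kN.
Bearing: edge l_c = 36.5, r_n = 301.3 kN; interior l_c = 48, r_n = 396.3 kN; R_n = 301.3 + 3·396.3 = 1490 kN → 1120 kN.
Block shear: A_gv = 4400, A_nv = 2776, A_nt = 328 mm²; R_n = min(0.6F_uA_nv, 0.6F_yA_gv) + U_bs·F_u·A_nt = 857.2 kN → 643 kN.
Bolt shear governs: 505 kN.

505 kN (bolt shear governs)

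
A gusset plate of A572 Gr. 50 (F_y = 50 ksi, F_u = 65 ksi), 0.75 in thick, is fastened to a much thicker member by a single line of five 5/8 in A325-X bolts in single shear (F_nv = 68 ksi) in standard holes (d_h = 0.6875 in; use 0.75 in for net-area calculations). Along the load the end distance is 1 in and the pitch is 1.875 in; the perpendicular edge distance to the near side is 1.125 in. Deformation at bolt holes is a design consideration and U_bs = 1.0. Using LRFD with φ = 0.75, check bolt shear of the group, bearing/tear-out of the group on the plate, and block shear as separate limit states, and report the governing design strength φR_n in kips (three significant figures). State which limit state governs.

Bolt shear: A_b = π·0.625²/4 = 0.3068 in²; R_n = 68 × 0.3068 × 5 × 1 = 104.3 kips → 0.75 × 104.3 = 78.2 kips.
Bearing: edge l_c = 0.6562, r_n = 38.39 kips; interior l_c = 1.188, r_n = 69.47 kips; R_n = 38.39 + 4·69.47 = 316.3 kips → 237 kips.
Block shear: A_gv = 6.375, A_nv = 3.844, A_nt = 0.5625 in²; R_n = min(0.6F_uA_nv, 0.6F_yA_gv) + U_bs·F_u·A_nt = 186.5 kips → 140 kips.
Bolt shear governs: 78.2 kips.

78.2 kips (bolt shear governs)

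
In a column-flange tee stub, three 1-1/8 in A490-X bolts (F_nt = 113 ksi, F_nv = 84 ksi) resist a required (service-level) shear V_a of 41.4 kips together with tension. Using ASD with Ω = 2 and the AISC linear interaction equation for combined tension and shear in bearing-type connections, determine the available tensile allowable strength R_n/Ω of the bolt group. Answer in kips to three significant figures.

163 kips

A_b = π·1.125²/4 = 0.994 in²; f_rv = 41.4 / (3 × 0.994) = 13.88 ksi.
F'_nt = 1.3 F_nt − (Ω F_nt / F_nv) f_rv = 1.3·113 − (2·113/84)·13.88 = 109.5 ksi, capped at F_nt → F'_nt = 109.5 ksi.
R_n = F'_nt · A_b · n = 109.5 × 0.994 × 3 = 326.7 kips.
Allowable strength R_n/Ω = 326.7 / 2 = 163 kips.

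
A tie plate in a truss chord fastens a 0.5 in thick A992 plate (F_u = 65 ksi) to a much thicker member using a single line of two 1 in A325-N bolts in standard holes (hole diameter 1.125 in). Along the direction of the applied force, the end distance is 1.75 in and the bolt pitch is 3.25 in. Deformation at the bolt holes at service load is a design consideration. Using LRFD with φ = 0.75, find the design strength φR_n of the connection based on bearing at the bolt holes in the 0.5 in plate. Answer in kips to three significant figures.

93.2 kips

Per bolt r_n = 1.2 l_c t F_u ≤ 2.4 d t F_u; upper limit = 2.4 × 1 × 0.5 × 65 = 78 kips.
Edge bolt: l_c = 1.75 − 1.125/2 = 1.188 in → 1.2 × 1.188 × 0.5 × 65 = 46.31 → r_n = 46.31 kips.
Interior bolts: l_c = 3.25 − 1.125 = 2.125 in → 1.2 × 2.125 × 0.5 × 65 = 82.88 → r_n = 78 kips.
R_n = 1 × 46.31 + 1 × 78 = 124.3 kips.
Design strength φR_n = 0.75 × 124.3 = 93.2 kips.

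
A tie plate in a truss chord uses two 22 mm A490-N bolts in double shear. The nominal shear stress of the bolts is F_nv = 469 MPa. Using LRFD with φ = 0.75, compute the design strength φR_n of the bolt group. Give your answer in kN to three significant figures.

535 kN

A_b = π × 22² / 4 = 380.1 mm².
R_n = F_nv · A_b · n · n_s = 469 × 380.1 × 2 × 2 / 1000 = 713.1 kN.
Design strength φR_n = 0.75 × 713.1 = 535 kN.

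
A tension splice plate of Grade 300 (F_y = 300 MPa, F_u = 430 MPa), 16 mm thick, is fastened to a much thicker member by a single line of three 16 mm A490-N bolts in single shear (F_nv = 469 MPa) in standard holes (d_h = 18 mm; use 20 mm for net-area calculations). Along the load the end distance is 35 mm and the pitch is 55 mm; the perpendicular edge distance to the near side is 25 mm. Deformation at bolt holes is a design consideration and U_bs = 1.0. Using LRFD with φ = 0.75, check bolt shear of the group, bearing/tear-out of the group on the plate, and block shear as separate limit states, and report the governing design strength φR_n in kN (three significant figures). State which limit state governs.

Bolt shear: A_b = π·16²/4 = 201.1 mm²; R_n = 469 × 201.1 × 3 × 1 / 1000 = 282.9 kN → 0.75 × 282.9 = 212 kN.
Bearing: edge l_c = 26, r_n = 214.7 kN; interior l_c = 37, r_n = 264.2 kN; R_n = 214.7 + 2·264.2 = 743 kN → 557 kN.
Block shear: A_gv = 2320, A_nv = 1520, A_nt = 240 mm²; R_n = min(0.6F_uA_nv, 0.6F_yA_gv) + U_bs·F_u·A_nt = 495.4 kN → 372 kN.
Bolt shear governs: 212 kN.

212 kN (bolt shear governs)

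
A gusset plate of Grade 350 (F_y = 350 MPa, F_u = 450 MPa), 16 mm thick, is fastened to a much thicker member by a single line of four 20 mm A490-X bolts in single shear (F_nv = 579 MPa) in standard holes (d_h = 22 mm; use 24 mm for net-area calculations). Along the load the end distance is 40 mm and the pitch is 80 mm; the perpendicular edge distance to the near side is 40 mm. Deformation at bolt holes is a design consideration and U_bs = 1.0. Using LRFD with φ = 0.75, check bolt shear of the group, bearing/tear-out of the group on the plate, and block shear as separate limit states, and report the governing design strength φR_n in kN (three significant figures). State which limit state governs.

546 kN (bolt shear governs)

Bolt shear: A_b = π·20²/4 = 314.2 mm²; R_n = 579 × 314.2 × 4 × 1 / 1000 = 727.6 kN → 0.75 × 727.6 = 546 kN.
Bearing: edge l_c = 29, r_n = 250.6 kN; interior l_c = 58, r_n = 345.6 kN; R_n = 250.6 + 3·345.6 = 1287 kN → 966 kN.
Block shear: A_gv = 4480, A_nv = 3136, A_nt = 448 mm²; R_n = min(0.6F_uA_nv, 0.6F_yA_gv) + U_bs·F_u·A_nt = 1048 kN → 786 kN.
Bolt shear governs: 546 kN.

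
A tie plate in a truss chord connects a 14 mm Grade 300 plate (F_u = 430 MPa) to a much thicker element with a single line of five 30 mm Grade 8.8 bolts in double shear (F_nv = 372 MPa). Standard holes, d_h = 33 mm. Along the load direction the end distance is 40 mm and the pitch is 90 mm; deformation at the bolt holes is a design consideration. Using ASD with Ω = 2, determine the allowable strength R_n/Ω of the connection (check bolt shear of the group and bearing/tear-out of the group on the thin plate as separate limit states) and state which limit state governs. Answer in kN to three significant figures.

908 kN (bearing governs)

Bolt shear: A_b = π·30²/4 = 706.9 mm²; R_n = 372 × 706.9 × 5 × 2 / 1000 = 2630 kN → 2630 / 2 = 1310 kN.
Bearing (1.2 l_c t F_u ≤ 2.4 d t F_u): upper limit = 2.4·30·14·430 / 1000 = 433.4 kN.
  Edge l_c = 40 − 33/2 = 23.5 → r_n = 169.8 kN; interior l_c = 90 − 33 = 57 → r_n = 411.8 kN.
  R_n,bearing = 1·169.8 + 4·411.8 = 1817 kN → 1817 / 2 = 908 kN.
Bearing governs: 908 kN.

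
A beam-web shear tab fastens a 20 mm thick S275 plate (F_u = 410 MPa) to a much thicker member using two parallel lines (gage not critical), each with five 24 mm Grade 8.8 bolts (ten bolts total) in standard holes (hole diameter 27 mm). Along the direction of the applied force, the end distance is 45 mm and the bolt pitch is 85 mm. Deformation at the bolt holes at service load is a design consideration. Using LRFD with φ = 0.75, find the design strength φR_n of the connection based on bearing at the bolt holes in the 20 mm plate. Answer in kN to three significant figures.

Per bolt r_n = 1.2 l_c t F_u ≤ 2.4 d t F_u; upper limit = 2.4 × 24 × 20 × 410 / 1000 = 472.3 kN.
Edge bolt: l_c = 45 − 27/2 = 31.5 mm → 1.2 × 31.5 × 20 × 410 / 1000 = 310 → r_n = 310 kN.
Interior bolts: l_c = 85 − 27 = 58 mm → 1.2 × 58 × 20 × 410 / 1000 = 570.7 → r_n = 472.3 kN.
R_n = 2 × 310 + 8 × 472.3 = 4398 kN.
Design strength φR_n = 0.75 × 4398 = 3300 kN.

3300 kN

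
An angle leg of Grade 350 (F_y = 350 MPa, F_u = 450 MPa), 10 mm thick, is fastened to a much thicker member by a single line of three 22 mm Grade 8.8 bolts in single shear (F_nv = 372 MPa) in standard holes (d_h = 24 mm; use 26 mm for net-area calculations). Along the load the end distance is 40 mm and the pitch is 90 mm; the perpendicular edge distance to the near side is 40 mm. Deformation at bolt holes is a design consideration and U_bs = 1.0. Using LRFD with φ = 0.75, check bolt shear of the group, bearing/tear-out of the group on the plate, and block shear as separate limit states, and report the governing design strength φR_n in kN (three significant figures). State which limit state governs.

Bolt shear: A_b = π·22²/4 = 380.1 mm²; R_n = 372 × 380.1 × 3 × 1 / 1000 = 424.2 kN → 0.75 × 424.2 = 318 kN.
Bearing: edge l_c = 28, r_n = 151.2 kN; interior l_c = 66, r_n = 237.6 kN; R_n = 151.2 + 2·237.6 = 626.4 kN → 470 kN.
Block shear: A_gv = 2200, A_nv = 1550, A_nt = 270 mm²; R_n = min(0.6F_uA_nv, 0.6F_yA_gv) + U_bs·F_u·A_nt = 540 kN → 405 kN.
Bolt shear governs: 318 kN.

318 kN (bolt shear governs)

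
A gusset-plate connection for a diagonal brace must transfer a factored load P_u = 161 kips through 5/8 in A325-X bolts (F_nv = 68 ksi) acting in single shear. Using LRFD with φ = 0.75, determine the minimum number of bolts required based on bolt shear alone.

A_b = π·0.625²/4 = 0.3068 in².
Per-bolt design strength φR_n = 0.75 × 68 × 0.3068 × 1 = 15.65 kips.
n ≥ 161 / 15.65 = 10.29 → use 11 bolts.

11 bolts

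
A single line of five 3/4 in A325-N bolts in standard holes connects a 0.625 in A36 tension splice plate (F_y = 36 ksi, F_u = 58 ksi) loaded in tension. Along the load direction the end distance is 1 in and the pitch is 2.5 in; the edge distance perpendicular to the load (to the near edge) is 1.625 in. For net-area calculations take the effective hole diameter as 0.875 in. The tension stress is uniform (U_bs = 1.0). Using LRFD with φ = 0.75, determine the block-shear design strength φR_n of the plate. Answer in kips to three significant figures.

144 kips

Shear plane L_v = 1 + 4·2.5 = 11 in; A_gv = 11 × 0.625 = 6.875 in².
A_nv = (11 − 4.5·0.875) × 0.625 = 4.414 in².
A_nt = (1.625 − 0.5·0.875) × 0.625 = 0.7422 in².
0.6 F_u A_nv = 153.6 kips; 0.6 F_y A_gv = 148.5 kips → shear yielding governs the shear term.
R_n = 148.5 + 1.0 × 58 × 0.7422 = 191.5 kips.
Design strength φR_n = 0.75 × 191.5 = 144 kips.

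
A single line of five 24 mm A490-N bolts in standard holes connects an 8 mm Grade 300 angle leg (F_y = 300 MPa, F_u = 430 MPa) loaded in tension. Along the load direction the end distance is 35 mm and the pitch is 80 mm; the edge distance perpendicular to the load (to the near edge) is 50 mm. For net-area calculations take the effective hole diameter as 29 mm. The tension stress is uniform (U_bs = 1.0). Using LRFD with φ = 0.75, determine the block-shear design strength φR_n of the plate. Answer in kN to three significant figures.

Shear plane L_v = 35 + 4·80 = 355 mm; A_gv = 355 × 8 = 2840 mm².
A_nv = (355 − 4.5·29) × 8 = 1796 mm².
A_nt = (50 − 0.5·29) × 8 = 284 mm².
0.6 F_u A_nv = 463.4 kN; 0.6 F_y A_gv = 511.2 kN → shear rupture governs the shear term.
R_n = 463.4 + 1.0 × 430 × 284 / 1000 = 585.5 kN.
Design strength φR_n = 0.75 × 585.5 = 439 kN.

439 kN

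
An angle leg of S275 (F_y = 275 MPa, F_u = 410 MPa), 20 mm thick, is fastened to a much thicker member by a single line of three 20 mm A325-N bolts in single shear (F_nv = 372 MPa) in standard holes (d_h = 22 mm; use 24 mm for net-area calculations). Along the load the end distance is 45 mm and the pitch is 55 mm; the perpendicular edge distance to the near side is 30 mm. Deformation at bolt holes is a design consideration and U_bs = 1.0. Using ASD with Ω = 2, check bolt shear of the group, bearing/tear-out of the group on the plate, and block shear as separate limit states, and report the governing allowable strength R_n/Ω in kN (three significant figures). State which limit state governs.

Bolt shear: A_b = π·20²/4 = 314.2 mm²; R_n = 372 × 314.2 × 3 × 1 / 1000 = 350.6 kN → 350.6 / 2 = 175 kN.
Bearing: edge l_c = 34, r_n = 334.6 kN; interior l_c = 33, r_n = 324.7 kN; R_n = 334.6 + 2·324.7 = 984 kN → 492 kN.
Block shear: A_gv = 3100, A_nv = 1900, A_nt = 360 mm²; R_n = min(0.6F_uA_nv, 0.6F_yA_gv) + U_bs·F_u·A_nt = 615 kN → 308 kN.
Bolt shear governs: 175 kN.

175 kN (bolt shear governs)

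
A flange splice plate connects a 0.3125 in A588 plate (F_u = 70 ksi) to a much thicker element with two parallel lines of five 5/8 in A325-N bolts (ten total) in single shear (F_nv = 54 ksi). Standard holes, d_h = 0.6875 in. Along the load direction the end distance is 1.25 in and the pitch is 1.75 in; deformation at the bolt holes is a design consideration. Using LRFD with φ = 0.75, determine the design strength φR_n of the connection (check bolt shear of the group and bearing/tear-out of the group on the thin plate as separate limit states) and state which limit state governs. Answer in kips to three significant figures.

124 kips (bolt shear governs)

Bolt shear: A_b = π·0.625²/4 = 0.3068 in²; R_n = 54 × 0.3068 × 10 × 1 = 165.7 kips → 0.75 × 165.7 = 124 kips.
Bearing (1.2 l_c t F_u ≤ 2.4 d t F_u): upper limit = 2.4·0.625·0.3125·70 = 32.81 kips.
  Edge l_c = 1.25 − 0.6875/2 = 0.9062 → r_n = 23.79 kips; interior l_c = 1.75 − 0.6875 = 1.062 → r_n = 27.89 kips.
  R_n,bearing = 2·23.79 + 8·27.89 = 270.7 kips → 0.75 × 270.7 = 203 kips.
Bolt shear governs: 124 kips.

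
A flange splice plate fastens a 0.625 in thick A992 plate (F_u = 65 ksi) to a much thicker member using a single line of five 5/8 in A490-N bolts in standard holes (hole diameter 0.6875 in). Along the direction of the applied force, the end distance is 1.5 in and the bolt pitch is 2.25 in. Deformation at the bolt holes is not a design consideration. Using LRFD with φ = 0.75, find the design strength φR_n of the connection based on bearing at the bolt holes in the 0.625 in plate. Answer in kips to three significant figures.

Per bolt r_n = 1.5 l_c t F_u ≤ 3.0 d t F_u; upper limit = 3.0 × 0.625 × 0.625 × 65 = 76.17 kips.
Edge bolt: l_c = 1.5 − 0.6875/2 = 1.156 in → 1.5 × 1.156 × 0.625 × 65 = 70.46 → r_n = 70.46 kips.
Interior bolts: l_c = 2.25 − 0.6875 = 1.562 in → 1.5 × 1.562 × 0.625 × 65 = 95.21 → r_n = 76.17 kips.
R_n = 1 × 70.46 + 4 × 76.17 = 375.1 kips.
Design strength φR_n = 0.75 × 375.1 = 281 kips.

281 kips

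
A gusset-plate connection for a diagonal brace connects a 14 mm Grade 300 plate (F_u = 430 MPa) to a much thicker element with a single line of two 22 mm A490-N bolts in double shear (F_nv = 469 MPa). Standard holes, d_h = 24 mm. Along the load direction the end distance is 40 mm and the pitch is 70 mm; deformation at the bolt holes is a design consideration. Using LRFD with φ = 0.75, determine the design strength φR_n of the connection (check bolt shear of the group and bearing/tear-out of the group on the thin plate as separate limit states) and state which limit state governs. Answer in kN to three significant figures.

Bolt shear: A_b = π·22²/4 = 380.1 mm²; R_n = 469 × 380.1 × 2 × 2 / 1000 = 713.1 kN → 0.75 × 713.1 = 535 kN.
Bearing (1.2 l_c t F_u ≤ 2.4 d t F_u): upper limit = 2.4·22·14·430 / 1000 = 317.9 kN.
  Edge l_c = 40 − 24/2 = 28 → r_n = 202.3 kN; interior l_c = 70 − 24 = 46 → r_n = 317.9 kN.
  R_n,bearing = 1·202.3 + 1·317.9 = 520.1 kN → 0.75 × 520.1 = 390 kN.
Bearing governs: 390 kN.

390 kN (bearing governs)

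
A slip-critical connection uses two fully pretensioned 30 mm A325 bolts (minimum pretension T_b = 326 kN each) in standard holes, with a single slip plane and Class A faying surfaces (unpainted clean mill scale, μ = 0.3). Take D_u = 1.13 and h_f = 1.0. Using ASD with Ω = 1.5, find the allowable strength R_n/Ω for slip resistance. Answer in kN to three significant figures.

147 kN

R_n = μ · D_u · h_f · T_b · n_s · n_b = 0.3 × 1.13 × 1.0 × 326 × 1 × 2 = 221 kN.
Allowable strength R_n/Ω = 221 / 1.5 = 147 kN.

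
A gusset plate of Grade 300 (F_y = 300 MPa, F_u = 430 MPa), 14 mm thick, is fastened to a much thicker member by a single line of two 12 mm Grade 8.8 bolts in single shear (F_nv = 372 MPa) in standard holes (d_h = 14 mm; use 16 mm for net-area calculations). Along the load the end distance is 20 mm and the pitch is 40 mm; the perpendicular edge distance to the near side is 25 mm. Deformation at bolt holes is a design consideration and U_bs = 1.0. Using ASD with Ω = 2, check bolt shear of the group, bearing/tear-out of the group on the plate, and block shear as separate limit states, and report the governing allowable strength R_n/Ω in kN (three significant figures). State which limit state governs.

42.1 kN (bolt shear governs)

Bolt shear: A_b = π·12²/4 = 113.1 mm²; R_n = 372 × 113.1 × 2 × 1 / 1000 = 84.14 kN → 84.14 / 2 = 42.1 kN.
Bearing: edge l_c = 13, r_n = 93.91 kN; interior l_c = 26, r_n = 173.4 kN; R_n = 93.91 + 1·173.4 = 267.3 kN → 134 kN.
Block shear: A_gv = 840, A_nv = 504, A_nt = 238 mm²; R_n = min(0.6F_uA_nv, 0.6F_yA_gv) + U_bs·F_u·A_nt = 232.4 kN → 116 kN.
Bolt shear governs: 42.1 kN.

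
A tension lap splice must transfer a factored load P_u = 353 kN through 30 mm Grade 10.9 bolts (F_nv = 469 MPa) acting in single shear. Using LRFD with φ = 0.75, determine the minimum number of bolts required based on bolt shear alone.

2 bolts

A_b = π·30²/4 = 706.9 mm².
Per-bolt design strength φR_n = 0.75 × 469 × 706.9 × 1 / 1000 = 248.6 kN.
n ≥ 353 / 248.6 = 1.42 → use 2 bolts.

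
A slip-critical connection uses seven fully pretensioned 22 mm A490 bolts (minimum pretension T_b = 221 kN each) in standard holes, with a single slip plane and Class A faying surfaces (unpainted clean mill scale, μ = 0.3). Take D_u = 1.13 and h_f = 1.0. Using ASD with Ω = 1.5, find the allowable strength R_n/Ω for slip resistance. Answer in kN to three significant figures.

350 kN

R_n = μ · D_u · h_f · T_b · n_s · n_b = 0.3 × 1.13 × 1.0 × 221 × 1 × 7 = 524.4 kN.
Allowable strength R_n/Ω = 524.4 / 1.5 = 350 kN.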